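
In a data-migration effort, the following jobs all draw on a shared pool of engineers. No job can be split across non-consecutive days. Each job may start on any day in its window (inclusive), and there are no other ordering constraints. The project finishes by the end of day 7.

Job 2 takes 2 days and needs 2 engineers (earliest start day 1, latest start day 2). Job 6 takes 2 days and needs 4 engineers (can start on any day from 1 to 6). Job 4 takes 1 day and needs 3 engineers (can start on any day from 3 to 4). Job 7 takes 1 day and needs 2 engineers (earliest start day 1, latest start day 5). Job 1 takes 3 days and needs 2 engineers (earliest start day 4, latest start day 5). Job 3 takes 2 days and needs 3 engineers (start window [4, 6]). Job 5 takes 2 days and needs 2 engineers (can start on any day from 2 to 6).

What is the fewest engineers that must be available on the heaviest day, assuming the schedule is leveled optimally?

6

Early-start (Job 2@1, Job 6@1, Job 4@3, Job 7@1, Job 1@4, Job 3@4, Job 5@2) gives peak 8: d1:8  d2:8  d3:5  d4:5  d5:5  d6:2  d7:0.
Shift Job 7→3, Job 5→6.
Schedule Job 2@1, Job 6@1, Job 4@3, Job 7@3, Job 1@4, Job 3@4, Job 5@6: d1:6  d2:6  d3:5  d4:5  d5:5  d6:4  d7:2 — peak 6.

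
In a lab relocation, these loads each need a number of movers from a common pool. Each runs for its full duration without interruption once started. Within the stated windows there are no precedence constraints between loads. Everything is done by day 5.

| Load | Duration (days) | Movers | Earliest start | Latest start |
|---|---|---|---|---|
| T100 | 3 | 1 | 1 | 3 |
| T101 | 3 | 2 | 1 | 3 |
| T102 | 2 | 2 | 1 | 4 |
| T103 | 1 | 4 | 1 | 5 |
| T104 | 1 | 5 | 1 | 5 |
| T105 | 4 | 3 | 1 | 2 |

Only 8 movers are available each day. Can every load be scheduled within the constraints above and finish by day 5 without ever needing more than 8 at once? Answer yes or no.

yes

Schedule T100@1, T101@1, T102@1, T103@4, T104@5, T105@1: d1:8  d2:8  d3:6  d4:7  d5:5 — peak 8 ≤ 8.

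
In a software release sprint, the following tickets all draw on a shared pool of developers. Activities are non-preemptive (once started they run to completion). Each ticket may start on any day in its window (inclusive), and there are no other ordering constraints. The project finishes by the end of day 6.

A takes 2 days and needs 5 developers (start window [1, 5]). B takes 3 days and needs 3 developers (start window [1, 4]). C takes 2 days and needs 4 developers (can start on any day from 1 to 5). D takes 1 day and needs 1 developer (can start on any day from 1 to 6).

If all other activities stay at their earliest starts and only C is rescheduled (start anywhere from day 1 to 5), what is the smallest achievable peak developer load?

C@1: d1:13  d2:12  d3:3  d4:0  d5:0  d6:0 → peak 13
C@2: d1:9  d2:12  d3:7  d4:0  d5:0  d6:0 → peak 12
C@3: d1:9  d2:8  d3:7  d4:4  d5:0  d6:0 → peak 9
C@4: d1:9  d2:8  d3:3  d4:4  d5:4  d6:0 → peak 9
C@5: d1:9  d2:8  d3:3  d4:0  d5:4  d6:4 → peak 9
Best is C@3, peak 9.

9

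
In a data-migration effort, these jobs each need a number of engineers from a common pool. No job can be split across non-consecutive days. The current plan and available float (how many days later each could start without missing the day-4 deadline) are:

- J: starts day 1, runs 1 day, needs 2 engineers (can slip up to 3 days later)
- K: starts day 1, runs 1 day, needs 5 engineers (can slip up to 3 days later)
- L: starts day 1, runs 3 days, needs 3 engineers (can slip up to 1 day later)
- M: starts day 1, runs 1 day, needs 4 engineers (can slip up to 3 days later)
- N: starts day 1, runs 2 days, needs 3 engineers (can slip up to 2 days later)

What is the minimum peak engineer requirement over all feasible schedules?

7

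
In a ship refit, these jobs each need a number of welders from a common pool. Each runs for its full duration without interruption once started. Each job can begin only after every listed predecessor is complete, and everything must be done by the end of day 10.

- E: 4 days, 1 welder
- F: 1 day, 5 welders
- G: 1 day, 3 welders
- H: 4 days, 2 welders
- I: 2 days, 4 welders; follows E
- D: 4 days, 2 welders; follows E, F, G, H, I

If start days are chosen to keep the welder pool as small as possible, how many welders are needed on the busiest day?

6

Early-start (E@1, F@1, G@1, H@1, I@5, D@7) gives peak 11: d1:11  d2:3  d3:3  d4:3  d5:4  d6:4  d7:2  d8:2  d9:2  d10:2.
Shift G→2, H→2.
Schedule E@1, F@1, G@2, H@2, I@5, D@7: d1:6  d2:6  d3:3  d4:3  d5:6  d6:4  d7:2  d8:2  d9:2  d10:2 — peak 6.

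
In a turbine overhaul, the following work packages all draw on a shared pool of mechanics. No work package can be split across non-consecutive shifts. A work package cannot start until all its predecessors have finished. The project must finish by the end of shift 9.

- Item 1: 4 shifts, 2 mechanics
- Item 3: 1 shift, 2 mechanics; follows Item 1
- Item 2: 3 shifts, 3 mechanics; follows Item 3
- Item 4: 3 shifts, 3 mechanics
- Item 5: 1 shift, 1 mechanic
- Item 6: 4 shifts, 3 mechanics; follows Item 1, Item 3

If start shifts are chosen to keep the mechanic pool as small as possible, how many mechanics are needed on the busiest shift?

6

Schedule Item 1@1, Item 3@5, Item 2@6, Item 4@1, Item 5@1, Item 6@6: s1:6  s2:5  s3:5  s4:2  s5:2  s6:6  s7:6  s8:6  s9:3 — peak 6.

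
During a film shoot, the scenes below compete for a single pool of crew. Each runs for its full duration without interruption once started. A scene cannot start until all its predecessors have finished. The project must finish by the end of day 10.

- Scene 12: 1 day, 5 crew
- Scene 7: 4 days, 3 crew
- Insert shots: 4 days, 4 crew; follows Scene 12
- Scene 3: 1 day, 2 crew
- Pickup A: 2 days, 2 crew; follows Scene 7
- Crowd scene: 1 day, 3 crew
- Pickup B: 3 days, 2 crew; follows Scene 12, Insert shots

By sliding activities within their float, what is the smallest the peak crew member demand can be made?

Early-start (Scene 12@1, Scene 7@1, Insert shots@2, Scene 3@1, Pickup A@5, Crowd scene@1, Pickup B@6) gives peak 13: d1:13  d2:7  d3:7  d4:7  d5:6  d6:4  d7:2  d8:2  d9:0  d10:0.
Shift Scene 7→2, Pickup A→6, Crowd scene→6.
Schedule Scene 12@1, Scene 7@2, Insert shots@2, Scene 3@1, Pickup A@6, Crowd scene@6, Pickup B@6: d1:7  d2:7  d3:7  d4:7  d5:7  d6:7  d7:4  d8:2  d9:0  d10:0 — peak 7.

7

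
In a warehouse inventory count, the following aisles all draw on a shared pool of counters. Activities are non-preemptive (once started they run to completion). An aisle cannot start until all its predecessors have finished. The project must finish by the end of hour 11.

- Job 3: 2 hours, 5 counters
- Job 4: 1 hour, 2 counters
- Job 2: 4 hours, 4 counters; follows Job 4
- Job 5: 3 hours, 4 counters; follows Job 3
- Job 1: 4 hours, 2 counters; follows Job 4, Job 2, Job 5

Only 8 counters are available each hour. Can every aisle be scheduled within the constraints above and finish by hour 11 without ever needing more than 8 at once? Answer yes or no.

yes

Schedule Job 3@1, Job 4@1, Job 2@3, Job 5@3, Job 1@7: h1:7  h2:5  h3:8  h4:8  h5:8  h6:4  h7:2  h8:2  h9:2  h10:2  h11:0 — peak 8 ≤ 8.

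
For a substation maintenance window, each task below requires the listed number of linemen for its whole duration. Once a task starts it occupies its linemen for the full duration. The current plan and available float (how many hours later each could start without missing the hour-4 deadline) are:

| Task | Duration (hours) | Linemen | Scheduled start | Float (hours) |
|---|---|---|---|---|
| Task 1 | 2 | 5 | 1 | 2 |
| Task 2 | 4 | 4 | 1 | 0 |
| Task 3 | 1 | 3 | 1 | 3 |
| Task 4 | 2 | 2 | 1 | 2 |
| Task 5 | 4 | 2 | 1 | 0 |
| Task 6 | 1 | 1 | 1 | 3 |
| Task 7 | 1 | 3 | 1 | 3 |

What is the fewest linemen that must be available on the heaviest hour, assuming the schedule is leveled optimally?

12

Early-start (Task 1@1, Task 2@1, Task 3@1, Task 4@1, Task 5@1, Task 6@1, Task 7@1) gives peak 20: h1:20  h2:13  h3:6  h4:6.
Shift Task 3→3, Task 4→3, Task 7→4.
Schedule Task 1@1, Task 2@1, Task 3@3, Task 4@3, Task 5@1, Task 6@1, Task 7@4: h1:12  h2:11  h3:11  h4:11 — peak 12.
Total lineman-hours = 45 over 4 hours ⇒ peak ≥ ⌈45/4⌉ = 12, so 12 is optimal.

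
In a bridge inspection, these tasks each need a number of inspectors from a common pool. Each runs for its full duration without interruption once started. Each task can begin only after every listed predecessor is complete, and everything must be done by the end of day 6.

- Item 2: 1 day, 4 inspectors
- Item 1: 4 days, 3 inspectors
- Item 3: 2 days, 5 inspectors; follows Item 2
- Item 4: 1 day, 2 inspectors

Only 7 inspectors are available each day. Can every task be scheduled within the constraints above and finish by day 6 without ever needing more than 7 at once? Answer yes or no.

yes

Schedule Item 2@1, Item 1@1, Item 3@5, Item 4@2: d1:7  d2:5  d3:3  d4:3  d5:5  d6:5 — peak 7 ≤ 7.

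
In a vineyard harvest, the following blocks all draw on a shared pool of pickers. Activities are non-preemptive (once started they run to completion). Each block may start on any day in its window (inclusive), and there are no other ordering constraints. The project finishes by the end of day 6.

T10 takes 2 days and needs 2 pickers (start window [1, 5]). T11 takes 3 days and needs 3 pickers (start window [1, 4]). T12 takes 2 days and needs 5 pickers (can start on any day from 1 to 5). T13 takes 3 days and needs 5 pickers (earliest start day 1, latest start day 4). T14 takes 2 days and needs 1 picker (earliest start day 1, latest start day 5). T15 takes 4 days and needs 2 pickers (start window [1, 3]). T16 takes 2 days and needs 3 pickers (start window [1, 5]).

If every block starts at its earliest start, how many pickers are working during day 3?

10

At early start, day 3 has: T11, T13, T15.
Demand: 3 + 5 + 2 = 10.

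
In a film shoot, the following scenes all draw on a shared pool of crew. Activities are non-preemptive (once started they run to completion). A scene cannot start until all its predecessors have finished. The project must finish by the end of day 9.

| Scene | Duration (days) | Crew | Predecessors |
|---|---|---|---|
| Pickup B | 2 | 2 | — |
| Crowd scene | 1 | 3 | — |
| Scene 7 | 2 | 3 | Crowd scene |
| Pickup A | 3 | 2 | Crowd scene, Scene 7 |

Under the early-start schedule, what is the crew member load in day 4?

At early start, day 4 has: Pickup A.
Demand: 2 = 2.

2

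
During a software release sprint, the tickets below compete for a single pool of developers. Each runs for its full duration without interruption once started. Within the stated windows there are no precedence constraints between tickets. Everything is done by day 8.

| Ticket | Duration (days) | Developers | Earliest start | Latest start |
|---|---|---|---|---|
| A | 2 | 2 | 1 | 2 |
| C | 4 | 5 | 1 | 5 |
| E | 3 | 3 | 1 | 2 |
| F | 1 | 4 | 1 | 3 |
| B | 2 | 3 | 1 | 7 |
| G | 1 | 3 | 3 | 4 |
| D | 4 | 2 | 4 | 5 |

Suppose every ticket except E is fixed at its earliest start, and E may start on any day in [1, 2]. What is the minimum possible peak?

14

E@1: d1:17  d2:13  d3:11  d4:7  d5:2  d6:2  d7:2  d8:0 → peak 17
E@2: d1:14  d2:13  d3:11  d4:10  d5:2  d6:2  d7:2  d8:0 → peak 14
Best is E@2, peak 14.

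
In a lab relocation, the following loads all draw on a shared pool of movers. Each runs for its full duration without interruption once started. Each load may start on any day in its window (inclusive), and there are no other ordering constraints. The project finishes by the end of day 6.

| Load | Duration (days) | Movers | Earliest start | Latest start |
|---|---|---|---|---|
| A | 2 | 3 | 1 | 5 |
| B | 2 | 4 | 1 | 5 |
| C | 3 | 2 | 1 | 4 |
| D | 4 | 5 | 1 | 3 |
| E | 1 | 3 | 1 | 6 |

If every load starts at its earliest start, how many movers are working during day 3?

7

At early start, day 3 has: C, D.
Demand: 2 + 5 = 7.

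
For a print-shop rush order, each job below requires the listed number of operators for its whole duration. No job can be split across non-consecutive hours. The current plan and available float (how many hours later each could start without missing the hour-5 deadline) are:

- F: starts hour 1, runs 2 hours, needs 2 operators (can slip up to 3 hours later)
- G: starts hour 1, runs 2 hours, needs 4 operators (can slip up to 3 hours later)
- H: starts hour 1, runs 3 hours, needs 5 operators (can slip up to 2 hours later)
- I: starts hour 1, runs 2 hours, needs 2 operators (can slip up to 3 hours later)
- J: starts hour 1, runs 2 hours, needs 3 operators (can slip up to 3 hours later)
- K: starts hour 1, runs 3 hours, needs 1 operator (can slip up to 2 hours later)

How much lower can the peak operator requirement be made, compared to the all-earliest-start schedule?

Early-start peak: h1:17  h2:17  h3:6  h4:0  h5:0 ⇒ 17.
Leveled (F@1, G@1, H@3, I@1, J@3, K@1): h1:9  h2:9  h3:9  h4:8  h5:5 ⇒ 9.
Reduction 17 − 9 = 8.

8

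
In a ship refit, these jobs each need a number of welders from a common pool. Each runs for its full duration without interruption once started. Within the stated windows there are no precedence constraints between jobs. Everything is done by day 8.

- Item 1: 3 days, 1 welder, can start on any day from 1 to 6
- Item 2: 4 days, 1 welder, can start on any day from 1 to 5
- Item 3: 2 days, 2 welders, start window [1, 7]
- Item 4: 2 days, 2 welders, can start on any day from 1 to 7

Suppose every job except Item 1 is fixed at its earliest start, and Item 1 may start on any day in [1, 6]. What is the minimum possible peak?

Item 1@1: d1:6  d2:6  d3:2  d4:1  d5:0  d6:0  d7:0  d8:0 → peak 6
Item 1@2: d1:5  d2:6  d3:2  d4:2  d5:0  d6:0  d7:0  d8:0 → peak 6
Item 1@3: d1:5  d2:5  d3:2  d4:2  d5:1  d6:0  d7:0  d8:0 → peak 5
Item 1@4: d1:5  d2:5  d3:1  d4:2  d5:1  d6:1  d7:0  d8:0 → peak 5
Item 1@5: d1:5  d2:5  d3:1  d4:1  d5:1  d6:1  d7:1  d8:0 → peak 5
Item 1@6: d1:5  d2:5  d3:1  d4:1  d5:0  d6:1  d7:1  d8:1 → peak 5
Best is Item 1@3, peak 5.

5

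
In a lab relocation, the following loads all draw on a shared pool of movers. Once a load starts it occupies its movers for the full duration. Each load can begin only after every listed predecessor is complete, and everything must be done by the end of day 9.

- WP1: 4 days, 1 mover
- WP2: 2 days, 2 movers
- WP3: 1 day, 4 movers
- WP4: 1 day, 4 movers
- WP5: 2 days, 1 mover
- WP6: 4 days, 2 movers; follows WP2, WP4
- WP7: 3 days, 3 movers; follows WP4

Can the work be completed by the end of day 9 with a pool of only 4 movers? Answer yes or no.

The minimum achievable peak is 5; 4 < 5, so no feasible schedule stays within the cap.

no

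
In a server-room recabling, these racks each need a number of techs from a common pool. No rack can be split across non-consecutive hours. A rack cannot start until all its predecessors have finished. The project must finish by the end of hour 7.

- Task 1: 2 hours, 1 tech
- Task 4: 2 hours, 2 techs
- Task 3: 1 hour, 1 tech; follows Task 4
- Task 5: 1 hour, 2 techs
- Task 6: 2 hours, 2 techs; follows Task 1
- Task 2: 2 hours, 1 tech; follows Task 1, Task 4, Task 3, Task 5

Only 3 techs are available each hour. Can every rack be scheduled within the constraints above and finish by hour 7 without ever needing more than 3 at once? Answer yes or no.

yes

Schedule Task 1@1, Task 4@1, Task 3@3, Task 5@3, Task 6@4, Task 2@4: h1:3  h2:3  h3:3  h4:3  h5:3  h6:0  h7:0 — peak 3 ≤ 3.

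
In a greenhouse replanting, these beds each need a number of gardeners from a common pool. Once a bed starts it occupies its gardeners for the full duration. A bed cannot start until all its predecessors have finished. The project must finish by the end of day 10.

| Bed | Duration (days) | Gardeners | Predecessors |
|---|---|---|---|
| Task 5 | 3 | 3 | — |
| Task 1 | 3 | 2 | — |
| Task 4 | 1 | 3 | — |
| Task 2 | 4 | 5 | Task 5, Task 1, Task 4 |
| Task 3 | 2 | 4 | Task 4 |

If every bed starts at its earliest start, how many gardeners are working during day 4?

At early start, day 4 has: Task 2.
Demand: 5 = 5.

5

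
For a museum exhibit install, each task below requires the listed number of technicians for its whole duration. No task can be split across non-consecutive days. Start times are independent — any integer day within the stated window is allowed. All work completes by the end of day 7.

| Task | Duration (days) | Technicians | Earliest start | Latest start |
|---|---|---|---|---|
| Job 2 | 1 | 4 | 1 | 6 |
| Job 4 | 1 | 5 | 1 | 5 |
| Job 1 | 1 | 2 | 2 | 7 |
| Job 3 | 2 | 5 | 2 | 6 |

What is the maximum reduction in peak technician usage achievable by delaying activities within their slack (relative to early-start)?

4

Early-start peak: d1:9  d2:7  d3:5  d4:0  d5:0  d6:0  d7:0 ⇒ 9.
Leveled (Job 2@1, Job 4@2, Job 1@3, Job 3@4): d1:4  d2:5  d3:2  d4:5  d5:5  d6:0  d7:0 ⇒ 5.
Reduction 9 − 5 = 4.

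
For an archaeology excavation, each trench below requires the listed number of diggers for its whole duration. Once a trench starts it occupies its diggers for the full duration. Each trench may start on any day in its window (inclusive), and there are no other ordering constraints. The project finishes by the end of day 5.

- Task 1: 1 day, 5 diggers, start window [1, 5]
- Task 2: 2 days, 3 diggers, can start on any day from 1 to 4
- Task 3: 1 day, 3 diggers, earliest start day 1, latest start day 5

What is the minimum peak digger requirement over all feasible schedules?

Early-start (Task 1@1, Task 2@1, Task 3@1) gives peak 11: d1:11  d2:3  d3:0  d4:0  d5:0.
Shift Task 2→2, Task 3→4.
Schedule Task 1@1, Task 2@2, Task 3@4: d1:5  d2:3  d3:3  d4:3  d5:0 — peak 5.

5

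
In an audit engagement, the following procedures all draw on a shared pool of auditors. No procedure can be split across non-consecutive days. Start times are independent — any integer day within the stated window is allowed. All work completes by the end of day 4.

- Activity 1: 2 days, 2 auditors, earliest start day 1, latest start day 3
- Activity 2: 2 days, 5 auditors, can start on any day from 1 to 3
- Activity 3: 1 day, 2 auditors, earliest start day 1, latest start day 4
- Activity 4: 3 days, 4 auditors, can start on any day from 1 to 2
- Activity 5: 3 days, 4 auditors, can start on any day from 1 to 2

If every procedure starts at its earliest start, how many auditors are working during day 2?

15

At early start, day 2 has: Activity 1, Activity 2, Activity 4, Activity 5.
Demand: 2 + 5 + 4 + 4 = 15.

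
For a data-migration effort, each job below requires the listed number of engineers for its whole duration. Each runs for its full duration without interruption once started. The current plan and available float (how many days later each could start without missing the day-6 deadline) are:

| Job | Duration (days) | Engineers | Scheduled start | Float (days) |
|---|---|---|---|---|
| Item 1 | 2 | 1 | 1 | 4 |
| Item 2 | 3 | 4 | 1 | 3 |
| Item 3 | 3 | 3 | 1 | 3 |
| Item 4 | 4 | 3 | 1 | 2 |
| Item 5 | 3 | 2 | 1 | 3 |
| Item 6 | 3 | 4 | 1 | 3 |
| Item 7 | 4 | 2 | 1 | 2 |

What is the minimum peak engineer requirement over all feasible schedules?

12

Early-start (Item 1@1, Item 2@1, Item 3@1, Item 4@1, Item 5@1, Item 6@1, Item 7@1) gives peak 19: d1:19  d2:19  d3:18  d4:5  d5:0  d6:0.
Shift Item 5→4, Item 6→4, Item 7→3.
Schedule Item 1@1, Item 2@1, Item 3@1, Item 4@1, Item 5@4, Item 6@4, Item 7@3: d1:11  d2:11  d3:12  d4:11  d5:8  d6:8 — peak 12.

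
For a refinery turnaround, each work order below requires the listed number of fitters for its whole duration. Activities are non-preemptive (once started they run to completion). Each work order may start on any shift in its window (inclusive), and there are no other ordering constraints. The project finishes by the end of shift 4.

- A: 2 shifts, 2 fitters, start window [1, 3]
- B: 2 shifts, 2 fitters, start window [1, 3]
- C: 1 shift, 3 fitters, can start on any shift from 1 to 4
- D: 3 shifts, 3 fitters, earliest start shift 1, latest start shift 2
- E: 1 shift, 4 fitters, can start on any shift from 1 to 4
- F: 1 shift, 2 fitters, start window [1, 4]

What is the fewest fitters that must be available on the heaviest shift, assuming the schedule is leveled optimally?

Early-start (A@1, B@1, C@1, D@1, E@1, F@1) gives peak 16: s1:16  s2:7  s3:3  s4:0.
Shift D→2, E→3, F→4.
Schedule A@1, B@1, C@1, D@2, E@3, F@4: s1:7  s2:7  s3:7  s4:5 — peak 7.
Total fitter-shifts = 26 over 4 shifts ⇒ peak ≥ ⌈26/4⌉ = 7, so 7 is optimal.

7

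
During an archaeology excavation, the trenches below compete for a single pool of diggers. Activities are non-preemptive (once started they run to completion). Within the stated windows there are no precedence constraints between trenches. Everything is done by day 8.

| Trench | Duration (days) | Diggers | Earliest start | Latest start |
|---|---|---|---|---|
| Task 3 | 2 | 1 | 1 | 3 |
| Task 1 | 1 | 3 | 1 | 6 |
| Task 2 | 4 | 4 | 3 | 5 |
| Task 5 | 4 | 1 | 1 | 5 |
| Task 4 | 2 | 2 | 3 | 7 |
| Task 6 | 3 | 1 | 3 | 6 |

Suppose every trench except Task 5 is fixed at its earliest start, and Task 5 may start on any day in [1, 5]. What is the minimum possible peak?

7

Task 5@1: d1:5  d2:2  d3:8  d4:8  d5:5  d6:4  d7:0  d8:0 → peak 8
Task 5@2: d1:4  d2:2  d3:8  d4:8  d5:6  d6:4  d7:0  d8:0 → peak 8
Task 5@3: d1:4  d2:1  d3:8  d4:8  d5:6  d6:5  d7:0  d8:0 → peak 8
Task 5@4: d1:4  d2:1  d3:7  d4:8  d5:6  d6:5  d7:1  d8:0 → peak 8
Task 5@5: d1:4  d2:1  d3:7  d4:7  d5:6  d6:5  d7:1  d8:1 → peak 7
Best is Task 5@5, peak 7.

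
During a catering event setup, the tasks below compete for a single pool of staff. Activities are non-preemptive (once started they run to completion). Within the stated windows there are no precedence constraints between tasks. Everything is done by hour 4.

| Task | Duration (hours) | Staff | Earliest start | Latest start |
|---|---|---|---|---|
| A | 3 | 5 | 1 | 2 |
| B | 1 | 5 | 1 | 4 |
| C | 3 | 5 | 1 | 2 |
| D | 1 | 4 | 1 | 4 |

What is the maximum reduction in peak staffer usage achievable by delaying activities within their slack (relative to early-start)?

Early-start peak: h1:19  h2:10  h3:10  h4:0 ⇒ 19.
Leveled (A@1, B@1, C@2, D@4): h1:10  h2:10  h3:10  h4:9 ⇒ 10.
Reduction 19 − 10 = 9.

9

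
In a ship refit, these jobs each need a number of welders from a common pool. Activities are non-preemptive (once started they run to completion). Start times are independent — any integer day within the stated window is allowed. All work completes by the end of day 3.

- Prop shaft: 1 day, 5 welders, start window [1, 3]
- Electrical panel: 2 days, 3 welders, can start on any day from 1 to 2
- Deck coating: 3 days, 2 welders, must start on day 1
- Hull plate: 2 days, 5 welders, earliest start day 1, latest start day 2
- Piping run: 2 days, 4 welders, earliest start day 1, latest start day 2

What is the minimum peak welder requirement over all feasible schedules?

Early-start (Prop shaft@1, Electrical panel@1, Deck coating@1, Hull plate@1, Piping run@1) gives peak 19: d1:19  d2:14  d3:2.
Shift Hull plate→2.
Schedule Prop shaft@1, Electrical panel@1, Deck coating@1, Hull plate@2, Piping run@1: d1:14  d2:14  d3:7 — peak 14.
No arrangement of the 24 feasible schedules does better.

14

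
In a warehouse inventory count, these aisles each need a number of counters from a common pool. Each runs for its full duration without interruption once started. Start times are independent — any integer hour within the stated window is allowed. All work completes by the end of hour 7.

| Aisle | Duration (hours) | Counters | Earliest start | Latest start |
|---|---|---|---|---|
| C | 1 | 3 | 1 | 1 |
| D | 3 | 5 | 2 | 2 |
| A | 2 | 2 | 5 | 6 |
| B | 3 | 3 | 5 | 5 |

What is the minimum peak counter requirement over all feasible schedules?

Schedule C@1, D@2, A@5, B@5: h1:3  h2:5  h3:5  h4:5  h5:5  h6:5  h7:3 — peak 5.
Total counter-hours = 31 over 7 hours ⇒ peak ≥ ⌈31/7⌉ = 5, so 5 is optimal.

5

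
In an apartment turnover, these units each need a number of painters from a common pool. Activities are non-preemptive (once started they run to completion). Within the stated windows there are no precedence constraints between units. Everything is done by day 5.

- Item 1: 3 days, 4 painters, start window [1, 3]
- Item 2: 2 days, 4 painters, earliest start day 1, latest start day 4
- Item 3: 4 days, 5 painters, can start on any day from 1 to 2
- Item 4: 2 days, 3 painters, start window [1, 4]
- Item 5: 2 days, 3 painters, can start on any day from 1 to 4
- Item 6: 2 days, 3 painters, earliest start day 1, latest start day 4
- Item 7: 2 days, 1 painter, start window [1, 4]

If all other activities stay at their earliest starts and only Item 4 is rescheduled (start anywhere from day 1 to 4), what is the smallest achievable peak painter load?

20

Item 4@1: d1:23  d2:23  d3:9  d4:5  d5:0 → peak 23
Item 4@2: d1:20  d2:23  d3:12  d4:5  d5:0 → peak 23
Item 4@3: d1:20  d2:20  d3:12  d4:8  d5:0 → peak 20
Item 4@4: d1:20  d2:20  d3:9  d4:8  d5:3 → peak 20
Best is Item 4@3, peak 20.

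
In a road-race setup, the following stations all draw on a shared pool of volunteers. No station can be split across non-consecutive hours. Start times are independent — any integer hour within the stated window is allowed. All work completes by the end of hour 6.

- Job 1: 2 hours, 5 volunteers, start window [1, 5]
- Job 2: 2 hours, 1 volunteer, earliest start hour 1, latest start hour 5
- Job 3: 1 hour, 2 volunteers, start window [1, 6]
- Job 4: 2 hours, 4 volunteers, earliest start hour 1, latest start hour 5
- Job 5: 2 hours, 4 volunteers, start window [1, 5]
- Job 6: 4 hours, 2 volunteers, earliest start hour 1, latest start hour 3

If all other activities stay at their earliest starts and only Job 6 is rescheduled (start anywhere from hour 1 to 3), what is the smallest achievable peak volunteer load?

Job 6@1: h1:18  h2:16  h3:2  h4:2  h5:0  h6:0 → peak 18
Job 6@2: h1:16  h2:16  h3:2  h4:2  h5:2  h6:0 → peak 16
Job 6@3: h1:16  h2:14  h3:2  h4:2  h5:2  h6:2 → peak 16
Best is Job 6@2, peak 16.

16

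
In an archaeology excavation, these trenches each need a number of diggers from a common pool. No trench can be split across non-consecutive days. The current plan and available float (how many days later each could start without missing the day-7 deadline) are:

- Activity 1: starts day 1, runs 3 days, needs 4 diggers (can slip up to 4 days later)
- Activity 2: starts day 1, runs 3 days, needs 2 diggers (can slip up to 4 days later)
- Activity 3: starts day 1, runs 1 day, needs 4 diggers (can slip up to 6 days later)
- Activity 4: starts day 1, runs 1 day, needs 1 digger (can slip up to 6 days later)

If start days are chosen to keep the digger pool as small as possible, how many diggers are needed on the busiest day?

4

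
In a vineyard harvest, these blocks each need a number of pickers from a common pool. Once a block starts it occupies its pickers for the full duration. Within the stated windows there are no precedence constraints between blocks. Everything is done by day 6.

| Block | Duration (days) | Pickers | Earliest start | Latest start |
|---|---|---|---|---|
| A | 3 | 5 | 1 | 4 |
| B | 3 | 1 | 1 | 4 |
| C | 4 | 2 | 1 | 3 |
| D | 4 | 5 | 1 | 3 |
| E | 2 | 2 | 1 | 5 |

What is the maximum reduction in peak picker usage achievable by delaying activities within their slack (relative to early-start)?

3

Early-start peak: d1:15  d2:15  d3:13  d4:7  d5:0  d6:0 ⇒ 15.
Leveled (A@1, B@4, C@1, D@1, E@4): d1:12  d2:12  d3:12  d4:10  d5:3  d6:1 ⇒ 12.
Reduction 15 − 12 = 3.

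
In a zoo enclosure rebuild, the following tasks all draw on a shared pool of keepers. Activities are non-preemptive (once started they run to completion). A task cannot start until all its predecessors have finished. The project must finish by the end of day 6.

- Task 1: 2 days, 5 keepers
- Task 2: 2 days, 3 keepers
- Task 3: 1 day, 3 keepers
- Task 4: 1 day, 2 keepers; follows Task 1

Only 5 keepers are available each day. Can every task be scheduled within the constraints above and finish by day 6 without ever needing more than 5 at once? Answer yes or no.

yes

Schedule Task 1@1, Task 2@3, Task 3@5, Task 4@3: d1:5  d2:5  d3:5  d4:3  d5:3  d6:0 — peak 5 ≤ 5.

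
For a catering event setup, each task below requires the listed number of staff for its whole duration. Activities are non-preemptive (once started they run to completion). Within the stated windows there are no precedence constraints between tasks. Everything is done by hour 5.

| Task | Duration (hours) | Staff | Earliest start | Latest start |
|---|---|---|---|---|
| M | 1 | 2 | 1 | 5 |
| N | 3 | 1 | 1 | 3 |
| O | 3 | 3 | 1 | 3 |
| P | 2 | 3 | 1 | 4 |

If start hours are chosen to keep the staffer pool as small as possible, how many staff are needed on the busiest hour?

Early-start (M@1, N@1, O@1, P@1) gives peak 9: h1:9  h2:7  h3:4  h4:0  h5:0.
Shift N→2, P→4.
Schedule M@1, N@2, O@1, P@4: h1:5  h2:4  h3:4  h4:4  h5:3 — peak 5.

5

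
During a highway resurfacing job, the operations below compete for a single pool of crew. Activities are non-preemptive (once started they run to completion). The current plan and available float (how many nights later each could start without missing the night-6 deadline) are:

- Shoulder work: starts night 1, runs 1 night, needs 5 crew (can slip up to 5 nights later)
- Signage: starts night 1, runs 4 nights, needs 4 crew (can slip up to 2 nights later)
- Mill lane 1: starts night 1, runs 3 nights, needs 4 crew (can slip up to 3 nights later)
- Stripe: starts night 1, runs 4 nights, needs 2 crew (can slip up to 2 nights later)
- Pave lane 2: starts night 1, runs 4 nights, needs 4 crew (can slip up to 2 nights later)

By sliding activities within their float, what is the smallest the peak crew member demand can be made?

14

Early-start (Shoulder work@1, Signage@1, Mill lane 1@1, Stripe@1, Pave lane 2@1) gives peak 19: n1:19  n2:14  n3:14  n4:10  n5:0  n6:0.
Shift Stripe→2, Pave lane 2→2.
Schedule Shoulder work@1, Signage@1, Mill lane 1@1, Stripe@2, Pave lane 2@2: n1:13  n2:14  n3:14  n4:10  n5:6  n6:0 — peak 14.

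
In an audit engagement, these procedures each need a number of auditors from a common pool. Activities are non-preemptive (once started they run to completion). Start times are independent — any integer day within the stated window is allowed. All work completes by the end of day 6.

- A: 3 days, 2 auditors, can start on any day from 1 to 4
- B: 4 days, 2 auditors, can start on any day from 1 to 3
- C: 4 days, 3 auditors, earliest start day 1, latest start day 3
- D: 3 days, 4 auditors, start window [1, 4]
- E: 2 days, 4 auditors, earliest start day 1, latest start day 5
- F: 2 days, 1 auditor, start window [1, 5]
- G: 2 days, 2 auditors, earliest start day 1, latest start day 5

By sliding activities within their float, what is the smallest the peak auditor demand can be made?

Early-start (A@1, B@1, C@1, D@1, E@1, F@1, G@1) gives peak 18: d1:18  d2:18  d3:11  d4:5  d5:0  d6:0.
Shift D→4, E→5, F→5.
Schedule A@1, B@1, C@1, D@4, E@5, F@5, G@1: d1:9  d2:9  d3:7  d4:9  d5:9  d6:9 — peak 9.
Total auditor-days = 52 over 6 days ⇒ peak ≥ ⌈52/6⌉ = 9, so 9 is optimal.

9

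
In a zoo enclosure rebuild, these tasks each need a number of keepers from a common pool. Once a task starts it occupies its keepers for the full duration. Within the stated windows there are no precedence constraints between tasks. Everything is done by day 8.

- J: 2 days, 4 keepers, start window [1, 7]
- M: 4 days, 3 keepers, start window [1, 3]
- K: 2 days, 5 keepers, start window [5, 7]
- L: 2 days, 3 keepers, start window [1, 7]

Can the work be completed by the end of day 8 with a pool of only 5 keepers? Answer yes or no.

no

The minimum achievable peak is 6; 5 < 6, so no feasible schedule stays within the cap.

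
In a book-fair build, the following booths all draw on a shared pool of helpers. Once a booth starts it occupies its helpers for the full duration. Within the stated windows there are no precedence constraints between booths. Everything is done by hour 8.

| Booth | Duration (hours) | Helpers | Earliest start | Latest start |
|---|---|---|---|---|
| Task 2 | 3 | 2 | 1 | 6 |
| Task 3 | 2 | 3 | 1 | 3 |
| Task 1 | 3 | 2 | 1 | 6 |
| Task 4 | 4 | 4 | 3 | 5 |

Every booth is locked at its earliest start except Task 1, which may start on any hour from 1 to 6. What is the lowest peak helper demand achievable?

6

Task 1@1: h1:7  h2:7  h3:8  h4:4  h5:4  h6:4  h7:0  h8:0 → peak 8
Task 1@2: h1:5  h2:7  h3:8  h4:6  h5:4  h6:4  h7:0  h8:0 → peak 8
Task 1@3: h1:5  h2:5  h3:8  h4:6  h5:6  h6:4  h7:0  h8:0 → peak 8
Task 1@4: h1:5  h2:5  h3:6  h4:6  h5:6  h6:6  h7:0  h8:0 → peak 6
Task 1@5: h1:5  h2:5  h3:6  h4:4  h5:6  h6:6  h7:2  h8:0 → peak 6
Task 1@6: h1:5  h2:5  h3:6  h4:4  h5:4  h6:6  h7:2  h8:2 → peak 6
Best is Task 1@4, peak 6.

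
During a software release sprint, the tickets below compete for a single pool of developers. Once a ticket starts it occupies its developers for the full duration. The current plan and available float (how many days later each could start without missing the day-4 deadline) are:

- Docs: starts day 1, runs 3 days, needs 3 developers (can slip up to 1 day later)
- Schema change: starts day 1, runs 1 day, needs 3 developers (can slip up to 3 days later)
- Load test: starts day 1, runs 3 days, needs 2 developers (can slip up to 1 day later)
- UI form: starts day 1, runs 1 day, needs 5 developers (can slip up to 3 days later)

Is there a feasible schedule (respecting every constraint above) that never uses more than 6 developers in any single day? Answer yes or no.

The minimum achievable peak is 7; 6 < 7, so no feasible schedule stays within the cap.

no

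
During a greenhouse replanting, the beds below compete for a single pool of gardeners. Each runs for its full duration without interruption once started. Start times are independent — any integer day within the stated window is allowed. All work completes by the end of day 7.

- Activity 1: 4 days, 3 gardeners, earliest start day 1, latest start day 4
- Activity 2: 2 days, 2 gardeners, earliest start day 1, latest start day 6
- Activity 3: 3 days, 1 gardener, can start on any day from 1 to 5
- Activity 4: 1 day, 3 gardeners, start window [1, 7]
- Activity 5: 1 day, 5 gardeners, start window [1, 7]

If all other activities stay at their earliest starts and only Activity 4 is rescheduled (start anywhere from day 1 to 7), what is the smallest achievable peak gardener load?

Activity 4@1: d1:14  d2:6  d3:4  d4:3  d5:0  d6:0  d7:0 → peak 14
Activity 4@2: d1:11  d2:9  d3:4  d4:3  d5:0  d6:0  d7:0 → peak 11
Activity 4@3: d1:11  d2:6  d3:7  d4:3  d5:0  d6:0  d7:0 → peak 11
Activity 4@4: d1:11  d2:6  d3:4  d4:6  d5:0  d6:0  d7:0 → peak 11
Activity 4@5: d1:11  d2:6  d3:4  d4:3  d5:3  d6:0  d7:0 → peak 11
Activity 4@6: d1:11  d2:6  d3:4  d4:3  d5:0  d6:3  d7:0 → peak 11
Activity 4@7: d1:11  d2:6  d3:4  d4:3  d5:0  d6:0  d7:3 → peak 11
Best is Activity 4@2, peak 11.

11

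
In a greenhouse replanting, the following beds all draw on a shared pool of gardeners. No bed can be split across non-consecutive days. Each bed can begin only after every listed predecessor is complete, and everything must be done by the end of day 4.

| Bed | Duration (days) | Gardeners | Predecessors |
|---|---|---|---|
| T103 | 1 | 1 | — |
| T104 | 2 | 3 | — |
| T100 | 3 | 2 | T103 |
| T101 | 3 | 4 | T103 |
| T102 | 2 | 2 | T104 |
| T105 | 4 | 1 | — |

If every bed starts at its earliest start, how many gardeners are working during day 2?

10

At early start, day 2 has: T104, T100, T101, T105.
Demand: 3 + 2 + 4 + 1 = 10.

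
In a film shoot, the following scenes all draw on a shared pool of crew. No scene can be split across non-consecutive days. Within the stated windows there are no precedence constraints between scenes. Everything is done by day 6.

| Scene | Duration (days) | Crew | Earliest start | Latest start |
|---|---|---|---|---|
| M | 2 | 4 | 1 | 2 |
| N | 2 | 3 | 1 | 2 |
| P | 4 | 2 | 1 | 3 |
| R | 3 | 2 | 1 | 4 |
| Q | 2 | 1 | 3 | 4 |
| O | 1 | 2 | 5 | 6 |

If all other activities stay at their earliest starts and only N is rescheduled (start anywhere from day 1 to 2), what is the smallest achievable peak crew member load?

N@1: d1:11  d2:11  d3:5  d4:3  d5:2  d6:0 → peak 11
N@2: d1:8  d2:11  d3:8  d4:3  d5:2  d6:0 → peak 11
Best is N@1, peak 11.

11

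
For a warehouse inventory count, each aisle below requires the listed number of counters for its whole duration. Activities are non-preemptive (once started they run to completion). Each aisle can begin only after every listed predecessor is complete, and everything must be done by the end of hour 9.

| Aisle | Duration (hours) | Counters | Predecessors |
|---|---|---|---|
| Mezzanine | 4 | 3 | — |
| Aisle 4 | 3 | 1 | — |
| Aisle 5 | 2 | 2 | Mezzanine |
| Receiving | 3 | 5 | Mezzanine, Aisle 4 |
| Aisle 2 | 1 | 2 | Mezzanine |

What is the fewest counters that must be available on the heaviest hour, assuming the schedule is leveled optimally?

5

Early-start (Mezzanine@1, Aisle 4@1, Aisle 5@5, Receiving@5, Aisle 2@5) gives peak 9: h1:4  h2:4  h3:4  h4:3  h5:9  h6:7  h7:5  h8:0  h9:0.
Shift Receiving→7.
Schedule Mezzanine@1, Aisle 4@1, Aisle 5@5, Receiving@7, Aisle 2@5: h1:4  h2:4  h3:4  h4:3  h5:4  h6:2  h7:5  h8:5  h9:5 — peak 5.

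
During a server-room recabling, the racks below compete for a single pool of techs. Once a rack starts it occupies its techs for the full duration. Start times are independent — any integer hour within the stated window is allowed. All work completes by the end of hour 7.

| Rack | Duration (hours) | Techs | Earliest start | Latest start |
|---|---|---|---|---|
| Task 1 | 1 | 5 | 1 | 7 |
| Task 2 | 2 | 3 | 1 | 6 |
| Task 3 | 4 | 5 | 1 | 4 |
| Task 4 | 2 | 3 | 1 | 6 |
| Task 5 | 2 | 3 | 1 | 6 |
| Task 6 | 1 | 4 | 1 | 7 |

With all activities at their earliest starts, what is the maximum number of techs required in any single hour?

23

Early-start schedule: Task 1@1, Task 2@1, Task 3@1, Task 4@1, Task 5@1, Task 6@1.
Load per hour: hour 1: 23, hour 2: 14, hour 3: 5, hour 4: 5, hour 5: 0, hour 6: 0, hour 7: 0.
Peak is 23.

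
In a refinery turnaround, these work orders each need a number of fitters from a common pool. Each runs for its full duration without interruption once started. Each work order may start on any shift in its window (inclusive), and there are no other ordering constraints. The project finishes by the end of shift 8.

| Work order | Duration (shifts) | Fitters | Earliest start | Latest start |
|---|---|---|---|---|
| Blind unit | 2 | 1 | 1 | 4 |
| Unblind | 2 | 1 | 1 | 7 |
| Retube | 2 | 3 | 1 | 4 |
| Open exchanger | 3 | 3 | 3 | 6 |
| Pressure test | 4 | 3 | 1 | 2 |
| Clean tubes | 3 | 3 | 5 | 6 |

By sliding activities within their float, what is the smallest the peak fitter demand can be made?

6

Early-start (Blind unit@1, Unblind@1, Retube@1, Open exchanger@3, Pressure test@1, Clean tubes@5) gives peak 8: s1:8  s2:8  s3:6  s4:6  s5:6  s6:3  s7:3  s8:0.
Shift Retube→3, Open exchanger→5.
Schedule Blind unit@1, Unblind@1, Retube@3, Open exchanger@5, Pressure test@1, Clean tubes@5: s1:5  s2:5  s3:6  s4:6  s5:6  s6:6  s7:6  s8:0 — peak 6.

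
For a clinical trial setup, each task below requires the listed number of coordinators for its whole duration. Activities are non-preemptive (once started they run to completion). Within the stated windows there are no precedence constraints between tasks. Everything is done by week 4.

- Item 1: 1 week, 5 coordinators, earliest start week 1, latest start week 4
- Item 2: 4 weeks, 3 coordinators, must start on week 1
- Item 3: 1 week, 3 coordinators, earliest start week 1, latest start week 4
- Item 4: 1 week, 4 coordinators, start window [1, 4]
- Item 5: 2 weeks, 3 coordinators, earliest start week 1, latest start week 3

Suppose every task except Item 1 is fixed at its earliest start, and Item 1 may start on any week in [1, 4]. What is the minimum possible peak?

Item 1@1: w1:18  w2:6  w3:3  w4:3 → peak 18
Item 1@2: w1:13  w2:11  w3:3  w4:3 → peak 13
Item 1@3: w1:13  w2:6  w3:8  w4:3 → peak 13
Item 1@4: w1:13  w2:6  w3:3  w4:8 → peak 13
Best is Item 1@2, peak 13.

13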